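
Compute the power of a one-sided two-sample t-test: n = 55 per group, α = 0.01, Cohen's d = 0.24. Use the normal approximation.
Power ≈ 0.14

Power calculation (two-sample t-test, normal approximation):
z_β = d · √(n/2) - z_α
z_β = 0.24 · √(55/2) - 2.326
z_β = 0.24 · 5.244 - 2.326
z_β = -1.068

Power = Φ(z_β) = Φ(-1.068) ≈ 0.143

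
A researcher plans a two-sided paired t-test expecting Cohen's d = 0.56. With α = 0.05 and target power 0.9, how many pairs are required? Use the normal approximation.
n = 34 pairs

Sample size formula (paired t-test, normal approximation):
n = ((z_{α/2} + z_β) / d)²

z_{α/2} = 1.960 (for α = 0.05, two-sided)
z_β = 1.282 (for power = 0.9)
d = 0.56

n = ((1.960 + 1.282) / 0.56)²
n = (5.789)²
n ≈ 33.51
Round up to the next whole number: n = 34 pairs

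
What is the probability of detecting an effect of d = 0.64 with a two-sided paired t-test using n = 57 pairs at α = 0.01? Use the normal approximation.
Power ≈ 0.99

Power calculation (paired t-test, normal approximation):
z_β = d · √n - z_{α/2}
z_β = 0.64 · √57 - 2.576
z_β = 0.64 · 7.550 - 2.576
z_β = 2.256

Power = Φ(z_β) = Φ(2.256) ≈ 0.988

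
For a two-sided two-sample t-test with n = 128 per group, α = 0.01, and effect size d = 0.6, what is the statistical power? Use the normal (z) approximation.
Power ≈ 0.99

Power calculation (two-sample t-test, normal approximation):
z_β = d · √(n/2) - z_{α/2}
z_β = 0.6 · √(128/2) - 2.576
z_β = 0.6 · 8.000 - 2.576
z_β = 2.224

Power = Φ(z_β) = Φ(2.224) ≈ 0.987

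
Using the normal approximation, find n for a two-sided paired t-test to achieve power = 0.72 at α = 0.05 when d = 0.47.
n = 30 pairs

Sample size formula (paired t-test, normal approximation):
n = ((z_{α/2} + z_β) / d)²

z_{α/2} = 1.960 (for α = 0.05, two-sided)
z_β = 0.583 (for power = 0.72)
d = 0.47

n = ((1.960 + 0.583) / 0.47)²
n = (5.411)²
n ≈ 29.28
Round up to the next whole number: n = 30 pairs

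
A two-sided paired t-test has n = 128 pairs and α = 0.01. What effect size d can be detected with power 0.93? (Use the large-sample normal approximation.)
d ≈ 0.36

Minimum detectable effect (paired t-test, normal approximation):
d = (z_{α/2} + z_β) / √n
d = (2.576 + 1.476) / √128
d = 4.052 / 11.314
d ≈ 0.36

By Cohen's convention (0.2 small / 0.5 medium / 0.8 large): small effect.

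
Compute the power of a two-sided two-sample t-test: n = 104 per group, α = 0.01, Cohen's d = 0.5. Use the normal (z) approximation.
Power ≈ 0.85

Power calculation (two-sample t-test, normal approximation):
z_β = d · √(n/2) - z_{α/2}
z_β = 0.5 · √(104/2) - 2.576
z_β = 0.5 · 7.211 - 2.576
z_β = 1.030

Power = Φ(z_β) = Φ(1.030) ≈ 0.848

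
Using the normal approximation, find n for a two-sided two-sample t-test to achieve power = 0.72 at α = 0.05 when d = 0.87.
n = 18 per group

Sample size formula (two-sample t-test, normal approximation):
n = 2 · ((z_{α/2} + z_β) / d)²

z_{α/2} = 1.960 (for α = 0.05, two-sided)
z_β = 0.583 (for power = 0.72)
d = 0.87

n = 2 · ((1.960 + 0.583) / 0.87)²
n = 2 · (2.923)²
n ≈ 17.09
Round up to the next whole number: n = 18 per group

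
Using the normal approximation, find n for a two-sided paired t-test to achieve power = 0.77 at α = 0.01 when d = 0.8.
n = 18 pairs

Sample size formula (paired t-test, normal approximation):
n = ((z_{α/2} + z_β) / d)²

z_{α/2} = 2.576 (for α = 0.01, two-sided)
z_β = 0.739 (for power = 0.77)
d = 0.8

n = ((2.576 + 0.739) / 0.8)²
n = (4.144)²
n ≈ 17.17
Round up to the next whole number: n = 18 pairs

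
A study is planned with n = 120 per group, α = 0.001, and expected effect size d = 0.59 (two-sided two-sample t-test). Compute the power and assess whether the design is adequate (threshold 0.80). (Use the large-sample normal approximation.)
Power ≈ 0.90; the study is adequately powered (power ≥ 0.80)

Power calculation (two-sample t-test, normal approximation):
z_β = d · √(n/2) - z_{α/2}
z_β = 0.59 · √(120/2) - 3.291
z_β = 0.59 · 7.746 - 3.291
z_β = 1.280

Power = Φ(z_β) = Φ(1.280) ≈ 0.900

Effect size d = 0.59 is medium by Cohen's convention (0.2/0.5/0.8).

Threshold: power ≥ 0.80 is conventionally adequate.
Power ≈ 0.90 → the study is adequately powered (power ≥ 0.80).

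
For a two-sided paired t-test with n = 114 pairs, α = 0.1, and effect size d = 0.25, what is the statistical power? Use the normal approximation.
Power ≈ 0.85

Power calculation (paired t-test, normal approximation):
z_β = d · √n - z_{α/2}
z_β = 0.25 · √114 - 1.645
z_β = 0.25 · 10.677 - 1.645
z_β = 1.024

Power = Φ(z_β) = Φ(1.024) ≈ 0.847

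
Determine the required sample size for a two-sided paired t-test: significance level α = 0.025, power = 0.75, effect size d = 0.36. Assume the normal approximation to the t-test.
n = 66 pairs

Sample size formula (paired t-test, normal approximation):
n = ((z_{α/2} + z_β) / d)²

z_{α/2} = 2.241 (for α = 0.025, two-sided)
z_β = 0.674 (for power = 0.75)
d = 0.36

n = ((2.241 + 0.674) / 0.36)²
n = (8.097)²
n ≈ 65.56
Round up to the next whole number: n = 66 pairs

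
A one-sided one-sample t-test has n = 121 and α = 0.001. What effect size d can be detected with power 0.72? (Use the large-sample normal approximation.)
d ≈ 0.33

Minimum detectable effect (one-sample t-test, normal approximation):
d = (z_α + z_β) / √n
d = (3.090 + 0.583) / √121
d = 3.673 / 11.000
d ≈ 0.33

By Cohen's convention (0.2 small / 0.5 medium / 0.8 large): small effect.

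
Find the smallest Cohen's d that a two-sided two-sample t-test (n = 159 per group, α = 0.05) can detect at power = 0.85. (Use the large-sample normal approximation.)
d ≈ 0.34

Minimum detectable effect (two-sample t-test, normal approximation):
d = (z_{α/2} + z_β) / √(n/2)
d = (1.960 + 1.036) / √(159/2)
d = 2.996 / 8.916
d ≈ 0.34

By Cohen's convention (0.2 small / 0.5 medium / 0.8 large): small effect.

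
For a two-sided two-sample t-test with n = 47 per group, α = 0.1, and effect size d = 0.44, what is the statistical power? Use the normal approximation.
Power ≈ 0.69

Power calculation (two-sample t-test, normal approximation):
z_β = d · √(n/2) - z_{α/2}
z_β = 0.44 · √(47/2) - 1.645
z_β = 0.44 · 4.848 - 1.645
z_β = 0.488

Power = Φ(z_β) = Φ(0.488) ≈ 0.687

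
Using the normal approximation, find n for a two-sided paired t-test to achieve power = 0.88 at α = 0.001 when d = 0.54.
n = 69 pairs

Sample size formula (paired t-test, normal approximation):
n = ((z_{α/2} + z_β) / d)²

z_{α/2} = 3.291 (for α = 0.001, two-sided)
z_β = 1.175 (for power = 0.88)
d = 0.54

n = ((3.291 + 1.175) / 0.54)²
n = (8.270)²
n ≈ 68.39
Round up to the next whole number: n = 69 pairs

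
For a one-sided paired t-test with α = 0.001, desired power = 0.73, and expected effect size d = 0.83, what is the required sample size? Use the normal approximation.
n = 20 pairs

Sample size formula (paired t-test, normal approximation):
n = ((z_α + z_β) / d)²

z_α = 3.090 (for α = 0.001, one-sided)
z_β = 0.613 (for power = 0.73)
d = 0.83

n = ((3.090 + 0.613) / 0.83)²
n = (4.461)²
n ≈ 19.90
Round up to the next whole number: n = 20 pairs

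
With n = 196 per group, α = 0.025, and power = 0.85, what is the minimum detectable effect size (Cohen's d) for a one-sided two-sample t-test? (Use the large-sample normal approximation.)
d ≈ 0.30

Minimum detectable effect (two-sample t-test, normal approximation):
d = (z_α + z_β) / √(n/2)
d = (1.960 + 1.036) / √(196/2)
d = 2.996 / 9.899
d ≈ 0.30

By Cohen's convention (0.2 small / 0.5 medium / 0.8 large): small effect.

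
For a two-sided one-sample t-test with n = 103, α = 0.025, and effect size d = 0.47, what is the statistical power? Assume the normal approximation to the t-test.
Power ≈ 0.99

Power calculation (one-sample t-test, normal approximation):
z_β = d · √n - z_{α/2}
z_β = 0.47 · √103 - 2.241
z_β = 0.47 · 10.149 - 2.241
z_β = 2.529

Power = Φ(z_β) = Φ(2.529) ≈ 0.994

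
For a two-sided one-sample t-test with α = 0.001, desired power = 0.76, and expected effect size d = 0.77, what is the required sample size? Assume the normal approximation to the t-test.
n = 27

Sample size formula (one-sample t-test, normal approximation):
n = ((z_{α/2} + z_β) / d)²

z_{α/2} = 3.291 (for α = 0.001, two-sided)
z_β = 0.706 (for power = 0.76)
d = 0.77

n = ((3.291 + 0.706) / 0.77)²
n = (5.191)²
n ≈ 26.95
Round up to the next whole number: n = 27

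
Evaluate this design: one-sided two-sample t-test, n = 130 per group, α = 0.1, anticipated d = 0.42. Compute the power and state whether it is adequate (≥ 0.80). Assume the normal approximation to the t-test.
Power ≈ 0.98; the study is adequately powered (power ≥ 0.80)

Power calculation (two-sample t-test, normal approximation):
z_β = d · √(n/2) - z_α
z_β = 0.42 · √(130/2) - 1.282
z_β = 0.42 · 8.062 - 1.282
z_β = 2.105

Power = Φ(z_β) = Φ(2.105) ≈ 0.982

Effect size d = 0.42 is small by Cohen's convention (0.2/0.5/0.8).

Threshold: power ≥ 0.80 is conventionally adequate.
Power ≈ 0.98 → the study is adequately powered (power ≥ 0.80).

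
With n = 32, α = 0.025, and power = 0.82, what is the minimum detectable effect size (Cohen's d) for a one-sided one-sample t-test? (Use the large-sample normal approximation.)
d ≈ 0.51

Minimum detectable effect (one-sample t-test, normal approximation):
d = (z_α + z_β) / √n
d = (1.960 + 0.915) / √32
d = 2.875 / 5.657
d ≈ 0.51

By Cohen's convention (0.2 small / 0.5 medium / 0.8 large): medium effect.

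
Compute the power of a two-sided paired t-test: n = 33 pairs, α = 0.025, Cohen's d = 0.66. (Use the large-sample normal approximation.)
Power ≈ 0.94

Power calculation (paired t-test, normal approximation):
z_β = d · √n - z_{α/2}
z_β = 0.66 · √33 - 2.241
z_β = 0.66 · 5.745 - 2.241
z_β = 1.550

Power = Φ(z_β) = Φ(1.550) ≈ 0.939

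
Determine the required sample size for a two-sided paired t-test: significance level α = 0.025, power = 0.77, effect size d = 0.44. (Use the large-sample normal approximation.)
n = 46 pairs

Sample size formula (paired t-test, normal approximation):
n = ((z_{α/2} + z_β) / d)²

z_{α/2} = 2.241 (for α = 0.025, two-sided)
z_β = 0.739 (for power = 0.77)
d = 0.44

n = ((2.241 + 0.739) / 0.44)²
n = (6.773)²
n ≈ 45.87
Round up to the next whole number: n = 46 pairs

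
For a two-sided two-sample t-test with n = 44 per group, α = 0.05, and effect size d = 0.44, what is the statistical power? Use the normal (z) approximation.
Power ≈ 0.54

Power calculation (two-sample t-test, normal approximation):
z_β = d · √(n/2) - z_{α/2}
z_β = 0.44 · √(44/2) - 1.960
z_β = 0.44 · 4.690 - 1.960
z_β = 0.104

Power = Φ(z_β) = Φ(0.104) ≈ 0.541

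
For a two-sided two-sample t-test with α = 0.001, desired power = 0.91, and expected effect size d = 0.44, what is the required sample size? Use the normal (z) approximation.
n = 222 per group

Sample size formula (two-sample t-test, normal approximation):
n = 2 · ((z_{α/2} + z_β) / d)²

z_{α/2} = 3.291 (for α = 0.001, two-sided)
z_β = 1.341 (for power = 0.91)
d = 0.44

n = 2 · ((3.291 + 1.341) / 0.44)²
n = 2 · (10.527)²
n ≈ 221.64
Round up to the next whole number: n = 222 per group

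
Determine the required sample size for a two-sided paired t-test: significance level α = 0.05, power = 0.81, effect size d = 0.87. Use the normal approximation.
n = 11 pairs

Sample size formula (paired t-test, normal approximation):
n = ((z_{α/2} + z_β) / d)²

z_{α/2} = 1.960 (for α = 0.05, two-sided)
z_β = 0.878 (for power = 0.81)
d = 0.87

n = ((1.960 + 0.878) / 0.87)²
n = (3.262)²
n ≈ 10.64
Round up to the next whole number: n = 11 pairs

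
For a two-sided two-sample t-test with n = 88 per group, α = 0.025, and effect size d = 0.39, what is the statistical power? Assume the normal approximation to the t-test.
Power ≈ 0.64

Power calculation (two-sample t-test, normal approximation):
z_β = d · √(n/2) - z_{α/2}
z_β = 0.39 · √(88/2) - 2.241
z_β = 0.39 · 6.633 - 2.241
z_β = 0.346

Power = Φ(z_β) = Φ(0.346) ≈ 0.635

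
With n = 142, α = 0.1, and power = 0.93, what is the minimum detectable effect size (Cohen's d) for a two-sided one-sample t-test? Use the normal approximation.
d ≈ 0.26

Minimum detectable effect (one-sample t-test, normal approximation):
d = (z_{α/2} + z_β) / √n
d = (1.645 + 1.476) / √142
d = 3.121 / 11.916
d ≈ 0.26

By Cohen's convention (0.2 small / 0.5 medium / 0.8 large): small effect.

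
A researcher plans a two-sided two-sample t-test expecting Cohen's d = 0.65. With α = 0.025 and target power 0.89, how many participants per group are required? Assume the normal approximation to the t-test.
n = 57 per group

Sample size formula (two-sample t-test, normal approximation):
n = 2 · ((z_{α/2} + z_β) / d)²

z_{α/2} = 2.241 (for α = 0.025, two-sided)
z_β = 1.227 (for power = 0.89)
d = 0.65

n = 2 · ((2.241 + 1.227) / 0.65)²
n = 2 · (5.335)²
n ≈ 56.92
Round up to the next whole number: n = 57 per group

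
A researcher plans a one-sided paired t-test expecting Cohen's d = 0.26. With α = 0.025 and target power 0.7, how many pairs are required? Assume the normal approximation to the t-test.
n = 92 pairs

Sample size formula (paired t-test, normal approximation):
n = ((z_α + z_β) / d)²

z_α = 1.960 (for α = 0.025, one-sided)
z_β = 0.524 (for power = 0.7)
d = 0.26

n = ((1.960 + 0.524) / 0.26)²
n = (9.554)²
n ≈ 91.28
Round up to the next whole number: n = 92 pairs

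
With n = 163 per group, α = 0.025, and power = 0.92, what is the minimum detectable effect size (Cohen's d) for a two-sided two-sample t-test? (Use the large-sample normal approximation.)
d ≈ 0.40

Minimum detectable effect (two-sample t-test, normal approximation):
d = (z_{α/2} + z_β) / √(n/2)
d = (2.241 + 1.405) / √(163/2)
d = 3.646 / 9.028
d ≈ 0.40

By Cohen's convention (0.2 small / 0.5 medium / 0.8 large): small effect.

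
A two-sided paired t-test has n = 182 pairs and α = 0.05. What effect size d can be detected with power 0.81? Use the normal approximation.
d ≈ 0.21

Minimum detectable effect (paired t-test, normal approximation):
d = (z_{α/2} + z_β) / √n
d = (1.960 + 0.878) / √182
d = 2.838 / 13.491
d ≈ 0.21

By Cohen's convention (0.2 small / 0.5 medium / 0.8 large): small effect.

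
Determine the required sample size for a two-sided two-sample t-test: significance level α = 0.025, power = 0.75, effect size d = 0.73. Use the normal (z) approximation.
n = 32 per group

Sample size formula (two-sample t-test, normal approximation):
n = 2 · ((z_{α/2} + z_β) / d)²

z_{α/2} = 2.241 (for α = 0.025, two-sided)
z_β = 0.674 (for power = 0.75)
d = 0.73

n = 2 · ((2.241 + 0.674) / 0.73)²
n = 2 · (3.993)²
n ≈ 31.89
Round up to the next whole number: n = 32 per group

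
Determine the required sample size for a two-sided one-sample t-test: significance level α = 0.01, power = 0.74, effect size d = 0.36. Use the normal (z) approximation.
n = 80

Sample size formula (one-sample t-test, normal approximation):
n = ((z_{α/2} + z_β) / d)²

z_{α/2} = 2.576 (for α = 0.01, two-sided)
z_β = 0.643 (for power = 0.74)
d = 0.36

n = ((2.576 + 0.643) / 0.36)²
n = (8.942)²
n ≈ 79.96
Round up to the next whole number: n = 80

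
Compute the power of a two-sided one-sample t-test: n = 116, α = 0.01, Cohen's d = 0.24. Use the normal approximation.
Power ≈ 0.50

Power calculation (one-sample t-test, normal approximation):
z_β = d · √n - z_{α/2}
z_β = 0.24 · √116 - 2.576
z_β = 0.24 · 10.770 - 2.576
z_β = 0.009

Power = Φ(z_β) = Φ(0.009) ≈ 0.504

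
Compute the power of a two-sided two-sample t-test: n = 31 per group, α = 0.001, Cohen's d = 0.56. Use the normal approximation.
Power ≈ 0.14

Power calculation (two-sample t-test, normal approximation):
z_β = d · √(n/2) - z_{α/2}
z_β = 0.56 · √(31/2) - 3.291
z_β = 0.56 · 3.937 - 3.291
z_β = -1.086

Power = Φ(z_β) = Φ(-1.086) ≈ 0.139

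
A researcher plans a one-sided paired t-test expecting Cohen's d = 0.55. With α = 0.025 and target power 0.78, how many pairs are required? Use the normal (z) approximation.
n = 25 pairs

Sample size formula (paired t-test, normal approximation):
n = ((z_α + z_β) / d)²

z_α = 1.960 (for α = 0.025, one-sided)
z_β = 0.772 (for power = 0.78)
d = 0.55

n = ((1.960 + 0.772) / 0.55)²
n = (4.967)²
n ≈ 24.67
Round up to the next whole number: n = 25 pairs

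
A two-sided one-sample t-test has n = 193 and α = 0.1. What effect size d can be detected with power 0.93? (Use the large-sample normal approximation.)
d ≈ 0.22

Minimum detectable effect (one-sample t-test, normal approximation):
d = (z_{α/2} + z_β) / √n
d = (1.645 + 1.476) / √193
d = 3.121 / 13.892
d ≈ 0.22

By Cohen's convention (0.2 small / 0.5 medium / 0.8 large): small effect.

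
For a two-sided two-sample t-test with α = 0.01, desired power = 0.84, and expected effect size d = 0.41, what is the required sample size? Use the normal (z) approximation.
n = 152 per group

Sample size formula (two-sample t-test, normal approximation):
n = 2 · ((z_{α/2} + z_β) / d)²

z_{α/2} = 2.576 (for α = 0.01, two-sided)
z_β = 0.994 (for power = 0.84)
d = 0.41

n = 2 · ((2.576 + 0.994) / 0.41)²
n = 2 · (8.707)²
n ≈ 151.62
Round up to the next whole number: n = 152 per group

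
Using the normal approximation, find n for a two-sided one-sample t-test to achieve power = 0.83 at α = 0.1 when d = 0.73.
n = 13

Sample size formula (one-sample t-test, normal approximation):
n = ((z_{α/2} + z_β) / d)²

z_{α/2} = 1.645 (for α = 0.1, two-sided)
z_β = 0.954 (for power = 0.83)
d = 0.73

n = ((1.645 + 0.954) / 0.73)²
n = (3.560)²
n ≈ 12.67
Round up to the next whole number: n = 13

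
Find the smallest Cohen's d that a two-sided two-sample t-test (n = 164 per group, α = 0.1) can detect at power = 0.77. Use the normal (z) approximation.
d ≈ 0.26

Minimum detectable effect (two-sample t-test, normal approximation):
d = (z_{α/2} + z_β) / √(n/2)
d = (1.645 + 0.739) / √(164/2)
d = 2.384 / 9.055
d ≈ 0.26

By Cohen's convention (0.2 small / 0.5 medium / 0.8 large): small effect.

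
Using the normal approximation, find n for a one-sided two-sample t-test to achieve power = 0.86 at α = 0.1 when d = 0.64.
n = 28 per group

Sample size formula (two-sample t-test, normal approximation):
n = 2 · ((z_α + z_β) / d)²

z_α = 1.282 (for α = 0.1, one-sided)
z_β = 1.080 (for power = 0.86)
d = 0.64

n = 2 · ((1.282 + 1.080) / 0.64)²
n = 2 · (3.691)²
n ≈ 27.25
Round up to the next whole number: n = 28 per group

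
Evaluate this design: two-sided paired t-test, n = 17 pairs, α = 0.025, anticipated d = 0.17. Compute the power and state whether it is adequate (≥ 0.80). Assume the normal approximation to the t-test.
Power ≈ 0.06; the study is underpowered (power < 0.80)

Power calculation (paired t-test, normal approximation):
z_β = d · √n - z_{α/2}
z_β = 0.17 · √17 - 2.241
z_β = 0.17 · 4.123 - 2.241
z_β = -1.540

Power = Φ(z_β) = Φ(-1.540) ≈ 0.062

Effect size d = 0.17 is very small by Cohen's convention (0.2/0.5/0.8).

Threshold: power ≥ 0.80 is conventionally adequate.
Power ≈ 0.06 → the study is underpowered (power < 0.80).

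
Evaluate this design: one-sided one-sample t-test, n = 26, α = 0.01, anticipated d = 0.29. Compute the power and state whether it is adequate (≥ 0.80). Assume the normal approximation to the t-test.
Power ≈ 0.20; the study is underpowered (power < 0.80)

Power calculation (one-sample t-test, normal approximation):
z_β = d · √n - z_α
z_β = 0.29 · √26 - 2.326
z_β = 0.29 · 5.099 - 2.326
z_β = -0.848

Power = Φ(z_β) = Φ(-0.848) ≈ 0.198

Effect size d = 0.29 is small by Cohen's convention (0.2/0.5/0.8).

Threshold: power ≥ 0.80 is conventionally adequate.
Power ≈ 0.20 → the study is underpowered (power < 0.80).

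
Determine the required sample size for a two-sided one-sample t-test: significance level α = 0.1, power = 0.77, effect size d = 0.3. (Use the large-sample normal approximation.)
n = 64

Sample size formula (one-sample t-test, normal approximation):
n = ((z_{α/2} + z_β) / d)²

z_{α/2} = 1.645 (for α = 0.1, two-sided)
z_β = 0.739 (for power = 0.77)
d = 0.3

n = ((1.645 + 0.739) / 0.3)²
n = (7.947)²
n ≈ 63.15
Round up to the next whole number: n = 64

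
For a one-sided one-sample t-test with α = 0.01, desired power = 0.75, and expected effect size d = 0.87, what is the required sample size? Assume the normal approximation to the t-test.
n = 12

Sample size formula (one-sample t-test, normal approximation):
n = ((z_α + z_β) / d)²

z_α = 2.326 (for α = 0.01, one-sided)
z_β = 0.674 (for power = 0.75)
d = 0.87

n = ((2.326 + 0.674) / 0.87)²
n = (3.448)²
n ≈ 11.89
Round up to the next whole number: n = 12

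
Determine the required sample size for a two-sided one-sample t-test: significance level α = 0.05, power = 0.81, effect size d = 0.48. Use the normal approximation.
n = 35

Sample size formula (one-sample t-test, normal approximation):
n = ((z_{α/2} + z_β) / d)²

z_{α/2} = 1.960 (for α = 0.05, two-sided)
z_β = 0.878 (for power = 0.81)
d = 0.48

n = ((1.960 + 0.878) / 0.48)²
n = (5.913)²
n ≈ 34.96
Round up to the next whole number: n = 35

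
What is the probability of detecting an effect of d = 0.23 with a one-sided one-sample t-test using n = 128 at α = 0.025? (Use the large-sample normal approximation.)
Power ≈ 0.74

Power calculation (one-sample t-test, normal approximation):
z_β = d · √n - z_α
z_β = 0.23 · √128 - 1.960
z_β = 0.23 · 11.314 - 1.960
z_β = 0.642

Power = Φ(z_β) = Φ(0.642) ≈ 0.740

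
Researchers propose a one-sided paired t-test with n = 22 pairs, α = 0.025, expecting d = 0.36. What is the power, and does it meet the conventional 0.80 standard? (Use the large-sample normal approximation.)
Power ≈ 0.39; the study is underpowered (power < 0.80)

Power calculation (paired t-test, normal approximation):
z_β = d · √n - z_α
z_β = 0.36 · √22 - 1.960
z_β = 0.36 · 4.690 - 1.960
z_β = -0.271

Power = Φ(z_β) = Φ(-0.271) ≈ 0.393

Effect size d = 0.36 is small by Cohen's convention (0.2/0.5/0.8).

Threshold: power ≥ 0.80 is conventionally adequate.
Power ≈ 0.39 → the study is underpowered (power < 0.80).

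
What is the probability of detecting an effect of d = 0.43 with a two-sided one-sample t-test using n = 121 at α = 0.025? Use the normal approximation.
Power ≈ 0.99

Power calculation (one-sample t-test, normal approximation):
z_β = d · √n - z_{α/2}
z_β = 0.43 · √121 - 2.241
z_β = 0.43 · 11.000 - 2.241
z_β = 2.489

Power = Φ(z_β) = Φ(2.489) ≈ 0.994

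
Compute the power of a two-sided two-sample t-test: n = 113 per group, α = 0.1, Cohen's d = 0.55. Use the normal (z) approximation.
Power ≈ 0.99

Power calculation (two-sample t-test, normal approximation):
z_β = d · √(n/2) - z_{α/2}
z_β = 0.55 · √(113/2) - 1.645
z_β = 0.55 · 7.517 - 1.645
z_β = 2.489

Power = Φ(z_β) = Φ(2.489) ≈ 0.994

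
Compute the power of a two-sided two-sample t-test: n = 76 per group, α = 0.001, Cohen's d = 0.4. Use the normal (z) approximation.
Power ≈ 0.20

Power calculation (two-sample t-test, normal approximation):
z_β = d · √(n/2) - z_{α/2}
z_β = 0.4 · √(76/2) - 3.291
z_β = 0.4 · 6.164 - 3.291
z_β = -0.825

Power = Φ(z_β) = Φ(-0.825) ≈ 0.205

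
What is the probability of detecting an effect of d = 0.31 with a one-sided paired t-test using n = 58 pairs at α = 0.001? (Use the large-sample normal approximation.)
Power ≈ 0.23

Power calculation (paired t-test, normal approximation):
z_β = d · √n - z_α
z_β = 0.31 · √58 - 3.090
z_β = 0.31 · 7.616 - 3.090
z_β = -0.729

Power = Φ(z_β) = Φ(-0.729) ≈ 0.233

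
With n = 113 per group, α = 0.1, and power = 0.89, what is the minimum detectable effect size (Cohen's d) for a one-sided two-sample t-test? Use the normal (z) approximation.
d ≈ 0.33

Minimum detectable effect (two-sample t-test, normal approximation):
d = (z_α + z_β) / √(n/2)
d = (1.282 + 1.227) / √(113/2)
d = 2.508 / 7.517
d ≈ 0.33

By Cohen's convention (0.2 small / 0.5 medium / 0.8 large): small effect.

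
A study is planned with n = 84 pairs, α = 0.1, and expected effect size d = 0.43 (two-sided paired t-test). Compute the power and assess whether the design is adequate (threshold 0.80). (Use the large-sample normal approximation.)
Power ≈ 0.99; the study is adequately powered (power ≥ 0.80)

Power calculation (paired t-test, normal approximation):
z_β = d · √n - z_{α/2}
z_β = 0.43 · √84 - 1.645
z_β = 0.43 · 9.165 - 1.645
z_β = 2.296

Power = Φ(z_β) = Φ(2.296) ≈ 0.989

Effect size d = 0.43 is small by Cohen's convention (0.2/0.5/0.8).

Threshold: power ≥ 0.80 is conventionally adequate.
Power ≈ 0.99 → the study is adequately powered (power ≥ 0.80).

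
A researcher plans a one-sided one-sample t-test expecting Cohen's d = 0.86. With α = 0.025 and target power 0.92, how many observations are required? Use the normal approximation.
n = 16

Sample size formula (one-sample t-test, normal approximation):
n = ((z_α + z_β) / d)²

z_α = 1.960 (for α = 0.025, one-sided)
z_β = 1.405 (for power = 0.92)
d = 0.86

n = ((1.960 + 1.405) / 0.86)²
n = (3.913)²
n ≈ 15.31
Round up to the next whole number: n = 16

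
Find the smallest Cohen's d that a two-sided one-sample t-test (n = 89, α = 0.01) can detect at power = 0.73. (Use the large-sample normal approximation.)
d ≈ 0.34

Minimum detectable effect (one-sample t-test, normal approximation):
d = (z_{α/2} + z_β) / √n
d = (2.576 + 0.613) / √89
d = 3.189 / 9.434
d ≈ 0.34

By Cohen's convention (0.2 small / 0.5 medium / 0.8 large): small effect.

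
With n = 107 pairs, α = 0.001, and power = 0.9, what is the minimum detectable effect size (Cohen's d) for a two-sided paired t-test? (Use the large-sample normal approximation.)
d ≈ 0.44

Minimum detectable effect (paired t-test, normal approximation):
d = (z_{α/2} + z_β) / √n
d = (3.291 + 1.282) / √107
d = 4.572 / 10.344
d ≈ 0.44

By Cohen's convention (0.2 small / 0.5 medium / 0.8 large): small effect.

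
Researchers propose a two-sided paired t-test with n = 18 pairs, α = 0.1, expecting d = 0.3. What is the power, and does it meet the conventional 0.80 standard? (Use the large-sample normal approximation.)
Power ≈ 0.35; the study is underpowered (power < 0.80)

Power calculation (paired t-test, normal approximation):
z_β = d · √n - z_{α/2}
z_β = 0.3 · √18 - 1.645
z_β = 0.3 · 4.243 - 1.645
z_β = -0.372

Power = Φ(z_β) = Φ(-0.372) ≈ 0.355

Effect size d = 0.3 is small by Cohen's convention (0.2/0.5/0.8).

Threshold: power ≥ 0.80 is conventionally adequate.
Power ≈ 0.35 → the study is underpowered (power < 0.80).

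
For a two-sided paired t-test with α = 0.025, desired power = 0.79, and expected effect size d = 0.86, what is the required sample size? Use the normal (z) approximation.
n = 13 pairs

Sample size formula (paired t-test, normal approximation):
n = ((z_{α/2} + z_β) / d)²

z_{α/2} = 2.241 (for α = 0.025, two-sided)
z_β = 0.806 (for power = 0.79)
d = 0.86

n = ((2.241 + 0.806) / 0.86)²
n = (3.543)²
n ≈ 12.55
Round up to the next whole number: n = 13 pairs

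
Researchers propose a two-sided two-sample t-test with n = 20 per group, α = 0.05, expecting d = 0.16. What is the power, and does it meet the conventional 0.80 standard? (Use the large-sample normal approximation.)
Power ≈ 0.07; the study is underpowered (power < 0.80)

Power calculation (two-sample t-test, normal approximation):
z_β = d · √(n/2) - z_{α/2}
z_β = 0.16 · √(20/2) - 1.960
z_β = 0.16 · 3.162 - 1.960
z_β = -1.454

Power = Φ(z_β) = Φ(-1.454) ≈ 0.073

Effect size d = 0.16 is very small by Cohen's convention (0.2/0.5/0.8).

Threshold: power ≥ 0.80 is conventionally adequate.
Power ≈ 0.07 → the study is underpowered (power < 0.80).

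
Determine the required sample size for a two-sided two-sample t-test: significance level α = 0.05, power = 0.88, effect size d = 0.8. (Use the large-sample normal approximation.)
n = 31 per group

Sample size formula (two-sample t-test, normal approximation):
n = 2 · ((z_{α/2} + z_β) / d)²

z_{α/2} = 1.960 (for α = 0.05, two-sided)
z_β = 1.175 (for power = 0.88)
d = 0.8

n = 2 · ((1.960 + 1.175) / 0.8)²
n = 2 · (3.919)²
n ≈ 30.72
Round up to the next whole number: n = 31 per group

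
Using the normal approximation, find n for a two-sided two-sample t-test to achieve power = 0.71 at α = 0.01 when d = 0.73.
n = 37 per group

Sample size formula (two-sample t-test, normal approximation):
n = 2 · ((z_{α/2} + z_β) / d)²

z_{α/2} = 2.576 (for α = 0.01, two-sided)
z_β = 0.553 (for power = 0.71)
d = 0.73

n = 2 · ((2.576 + 0.553) / 0.73)²
n = 2 · (4.286)²
n ≈ 36.74
Round up to the next whole number: n = 37 per group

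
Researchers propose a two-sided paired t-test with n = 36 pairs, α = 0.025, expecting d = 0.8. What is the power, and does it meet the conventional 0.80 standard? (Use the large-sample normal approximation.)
Power ≈ 0.99; the study is adequately powered (power ≥ 0.80)

Power calculation (paired t-test, normal approximation):
z_β = d · √n - z_{α/2}
z_β = 0.8 · √36 - 2.241
z_β = 0.8 · 6.000 - 2.241
z_β = 2.559

Power = Φ(z_β) = Φ(2.559) ≈ 0.995

Effect size d = 0.8 is large by Cohen's convention (0.2/0.5/0.8).

Threshold: power ≥ 0.80 is conventionally adequate.
Power ≈ 0.99 → the study is adequately powered (power ≥ 0.80).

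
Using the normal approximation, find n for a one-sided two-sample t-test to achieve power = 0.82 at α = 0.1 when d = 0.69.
n = 21 per group

Sample size formula (two-sample t-test, normal approximation):
n = 2 · ((z_α + z_β) / d)²

z_α = 1.282 (for α = 0.1, one-sided)
z_β = 0.915 (for power = 0.82)
d = 0.69

n = 2 · ((1.282 + 0.915) / 0.69)²
n = 2 · (3.184)²
n ≈ 20.28
Round up to the next whole number: n = 21 per group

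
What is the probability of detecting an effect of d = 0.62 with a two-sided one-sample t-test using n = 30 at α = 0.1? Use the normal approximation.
Power ≈ 0.96

Power calculation (one-sample t-test, normal approximation):
z_β = d · √n - z_{α/2}
z_β = 0.62 · √30 - 1.645
z_β = 0.62 · 5.477 - 1.645
z_β = 1.751

Power = Φ(z_β) = Φ(1.751) ≈ 0.960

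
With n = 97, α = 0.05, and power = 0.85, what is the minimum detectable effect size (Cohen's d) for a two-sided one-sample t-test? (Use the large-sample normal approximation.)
d ≈ 0.30

Minimum detectable effect (one-sample t-test, normal approximation):
d = (z_{α/2} + z_β) / √n
d = (1.960 + 1.036) / √97
d = 2.996 / 9.849
d ≈ 0.30

By Cohen's convention (0.2 small / 0.5 medium / 0.8 large): small effect.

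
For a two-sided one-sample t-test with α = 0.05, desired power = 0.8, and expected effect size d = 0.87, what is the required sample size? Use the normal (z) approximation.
n = 11

Sample size formula (one-sample t-test, normal approximation):
n = ((z_{α/2} + z_β) / d)²

z_{α/2} = 1.960 (for α = 0.05, two-sided)
z_β = 0.842 (for power = 0.8)
d = 0.87

n = ((1.960 + 0.842) / 0.87)²
n = (3.221)²
n ≈ 10.37
Round up to the next whole number: n = 11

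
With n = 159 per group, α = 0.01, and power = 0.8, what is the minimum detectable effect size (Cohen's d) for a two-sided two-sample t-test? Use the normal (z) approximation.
d ≈ 0.38

Minimum detectable effect (two-sample t-test, normal approximation):
d = (z_{α/2} + z_β) / √(n/2)
d = (2.576 + 0.842) / √(159/2)
d = 3.417 / 8.916
d ≈ 0.38

By Cohen's convention (0.2 small / 0.5 medium / 0.8 large): small effect.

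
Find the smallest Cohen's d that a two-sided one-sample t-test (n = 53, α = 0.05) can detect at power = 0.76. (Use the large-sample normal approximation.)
d ≈ 0.37

Minimum detectable effect (one-sample t-test, normal approximation):
d = (z_{α/2} + z_β) / √n
d = (1.960 + 0.706) / √53
d = 2.666 / 7.280
d ≈ 0.37

By Cohen's convention (0.2 small / 0.5 medium / 0.8 large): small effect.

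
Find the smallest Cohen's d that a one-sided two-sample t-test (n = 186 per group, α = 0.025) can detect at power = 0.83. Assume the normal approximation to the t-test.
d ≈ 0.30

Minimum detectable effect (two-sample t-test, normal approximation):
d = (z_α + z_β) / √(n/2)
d = (1.960 + 0.954) / √(186/2)
d = 2.914 / 9.644
d ≈ 0.30

By Cohen's convention (0.2 small / 0.5 medium / 0.8 large): small effect.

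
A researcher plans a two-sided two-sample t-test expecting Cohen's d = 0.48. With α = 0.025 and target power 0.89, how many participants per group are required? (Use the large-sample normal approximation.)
n = 105 per group

Sample size formula (two-sample t-test, normal approximation):
n = 2 · ((z_{α/2} + z_β) / d)²

z_{α/2} = 2.241 (for α = 0.025, two-sided)
z_β = 1.227 (for power = 0.89)
d = 0.48

n = 2 · ((2.241 + 1.227) / 0.48)²
n = 2 · (7.225)²
n ≈ 104.40
Round up to the next whole number: n = 105 per group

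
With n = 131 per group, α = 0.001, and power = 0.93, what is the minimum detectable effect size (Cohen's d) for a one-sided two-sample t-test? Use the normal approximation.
d ≈ 0.56

Minimum detectable effect (two-sample t-test, normal approximation):
d = (z_α + z_β) / √(n/2)
d = (3.090 + 1.476) / √(131/2)
d = 4.566 / 8.093
d ≈ 0.56

By Cohen's convention (0.2 small / 0.5 medium / 0.8 large): medium effect.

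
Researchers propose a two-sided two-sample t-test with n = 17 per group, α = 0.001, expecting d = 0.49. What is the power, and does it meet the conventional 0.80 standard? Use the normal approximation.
Power ≈ 0.03; the study is underpowered (power < 0.80)

Power calculation (two-sample t-test, normal approximation):
z_β = d · √(n/2) - z_{α/2}
z_β = 0.49 · √(17/2) - 3.291
z_β = 0.49 · 2.915 - 3.291
z_β = -1.862

Power = Φ(z_β) = Φ(-1.862) ≈ 0.031

Effect size d = 0.49 is small by Cohen's convention (0.2/0.5/0.8).

Threshold: power ≥ 0.80 is conventionally adequate.
Power ≈ 0.03 → the study is underpowered (power < 0.80).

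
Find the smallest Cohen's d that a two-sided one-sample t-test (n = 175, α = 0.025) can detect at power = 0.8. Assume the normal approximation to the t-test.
d ≈ 0.23

Minimum detectable effect (one-sample t-test, normal approximation):
d = (z_{α/2} + z_β) / √n
d = (2.241 + 0.842) / √175
d = 3.083 / 13.229
d ≈ 0.23

By Cohen's convention (0.2 small / 0.5 medium / 0.8 large): small effect.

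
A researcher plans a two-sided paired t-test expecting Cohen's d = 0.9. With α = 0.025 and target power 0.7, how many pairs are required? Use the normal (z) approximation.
n = 10 pairs

Sample size formula (paired t-test, normal approximation):
n = ((z_{α/2} + z_β) / d)²

z_{α/2} = 2.241 (for α = 0.025, two-sided)
z_β = 0.524 (for power = 0.7)
d = 0.9

n = ((2.241 + 0.524) / 0.9)²
n = (3.072)²
n ≈ 9.44
Round up to the next whole number: n = 10 pairs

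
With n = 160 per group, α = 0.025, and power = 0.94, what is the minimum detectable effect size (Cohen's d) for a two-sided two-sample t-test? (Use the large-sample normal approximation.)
d ≈ 0.42

Minimum detectable effect (two-sample t-test, normal approximation):
d = (z_{α/2} + z_β) / √(n/2)
d = (2.241 + 1.555) / √(160/2)
d = 3.796 / 8.944
d ≈ 0.42

By Cohen's convention (0.2 small / 0.5 medium / 0.8 large): small effect.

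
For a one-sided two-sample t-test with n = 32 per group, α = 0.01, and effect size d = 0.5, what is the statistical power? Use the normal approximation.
Power ≈ 0.37

Power calculation (two-sample t-test, normal approximation):
z_β = d · √(n/2) - z_α
z_β = 0.5 · √(32/2) - 2.326
z_β = 0.5 · 4.000 - 2.326
z_β = -0.326

Power = Φ(z_β) = Φ(-0.326) ≈ 0.372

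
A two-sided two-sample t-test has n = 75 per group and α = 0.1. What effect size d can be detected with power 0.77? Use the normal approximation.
d ≈ 0.39

Minimum detectable effect (two-sample t-test, normal approximation):
d = (z_{α/2} + z_β) / √(n/2)
d = (1.645 + 0.739) / √(75/2)
d = 2.384 / 6.124
d ≈ 0.39

By Cohen's convention (0.2 small / 0.5 medium / 0.8 large): small effect.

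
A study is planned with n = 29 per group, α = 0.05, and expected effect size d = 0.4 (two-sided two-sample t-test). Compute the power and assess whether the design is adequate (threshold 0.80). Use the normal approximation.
Power ≈ 0.33; the study is underpowered (power < 0.80)

Power calculation (two-sample t-test, normal approximation):
z_β = d · √(n/2) - z_{α/2}
z_β = 0.4 · √(29/2) - 1.960
z_β = 0.4 · 3.808 - 1.960
z_β = -0.437

Power = Φ(z_β) = Φ(-0.437) ≈ 0.331

Effect size d = 0.4 is small by Cohen's convention (0.2/0.5/0.8).

Threshold: power ≥ 0.80 is conventionally adequate.
Power ≈ 0.33 → the study is underpowered (power < 0.80).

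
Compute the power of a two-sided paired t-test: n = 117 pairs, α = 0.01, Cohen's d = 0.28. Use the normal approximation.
Power ≈ 0.67

Power calculation (paired t-test, normal approximation):
z_β = d · √n - z_{α/2}
z_β = 0.28 · √117 - 2.576
z_β = 0.28 · 10.817 - 2.576
z_β = 0.453

Power = Φ(z_β) = Φ(0.453) ≈ 0.675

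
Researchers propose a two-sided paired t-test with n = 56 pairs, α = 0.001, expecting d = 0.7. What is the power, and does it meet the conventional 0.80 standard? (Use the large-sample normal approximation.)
Power ≈ 0.97; the study is adequately powered (power ≥ 0.80)

Power calculation (paired t-test, normal approximation):
z_β = d · √n - z_{α/2}
z_β = 0.7 · √56 - 3.291
z_β = 0.7 · 7.483 - 3.291
z_β = 1.948

Power = Φ(z_β) = Φ(1.948) ≈ 0.974

Effect size d = 0.7 is medium by Cohen's convention (0.2/0.5/0.8).

Threshold: power ≥ 0.80 is conventionally adequate.
Power ≈ 0.97 → the study is adequately powered (power ≥ 0.80).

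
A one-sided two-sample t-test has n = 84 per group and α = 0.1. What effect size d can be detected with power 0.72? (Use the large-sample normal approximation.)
d ≈ 0.29

Minimum detectable effect (two-sample t-test, normal approximation):
d = (z_α + z_β) / √(n/2)
d = (1.282 + 0.583) / √(84/2)
d = 1.864 / 6.481
d ≈ 0.29

By Cohen's convention (0.2 small / 0.5 medium / 0.8 large): small effect.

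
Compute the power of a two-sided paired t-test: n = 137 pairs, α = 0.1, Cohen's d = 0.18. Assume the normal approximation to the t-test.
Power ≈ 0.68

Power calculation (paired t-test, normal approximation):
z_β = d · √n - z_{α/2}
z_β = 0.18 · √137 - 1.645
z_β = 0.18 · 11.705 - 1.645
z_β = 0.462

Power = Φ(z_β) = Φ(0.462) ≈ 0.678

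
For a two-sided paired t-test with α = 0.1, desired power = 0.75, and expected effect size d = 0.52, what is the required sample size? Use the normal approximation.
n = 20 pairs

Sample size formula (paired t-test, normal approximation):
n = ((z_{α/2} + z_β) / d)²

z_{α/2} = 1.645 (for α = 0.1, two-sided)
z_β = 0.674 (for power = 0.75)
d = 0.52

n = ((1.645 + 0.674) / 0.52)²
n = (4.460)²
n ≈ 19.89
Round up to the next whole number: n = 20 pairs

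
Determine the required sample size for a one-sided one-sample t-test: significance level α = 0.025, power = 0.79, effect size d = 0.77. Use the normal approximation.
n = 13

Sample size formula (one-sample t-test, normal approximation):
n = ((z_α + z_β) / d)²

z_α = 1.960 (for α = 0.025, one-sided)
z_β = 0.806 (for power = 0.79)
d = 0.77

n = ((1.960 + 0.806) / 0.77)²
n = (3.592)²
n ≈ 12.90
Round up to the next whole number: n = 13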